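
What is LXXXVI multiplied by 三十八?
Convert LXXXVI (Roman numeral) → 50 + 10 + 10 + 10 + 5 + 1 = 86 (decimal)
Convert 三十八 (Chinese numeral) → 3×10 + 8 = 38 (decimal)
Compute 86 × 38 = 3268
3268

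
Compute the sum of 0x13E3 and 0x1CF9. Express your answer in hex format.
Convert 0x13E3 (hexadecimal) → 1×4096 + 3×256 + 14×16 + 3 = 5091 (decimal)
Convert 0x1CF9 (hexadecimal) → 1×4096 + 12×256 + 15×16 + 9 = 7417 (decimal)
Compute 5091 + 7417 = 12508
Convert 12508 (decimal) → 12508 = 3×4096 + 13×16 + 12 → 0x30DC (hexadecimal)
0x30DC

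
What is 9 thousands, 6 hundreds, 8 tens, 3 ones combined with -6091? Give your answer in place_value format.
Convert 9 thousands, 6 hundreds, 8 tens, 3 ones (place-value notation) → 9×1000 + 6×100 + 8×10 + 3 = 9683 (decimal)
Compute 9683 + -6091 = 3592
Convert 3592 (decimal) → 3592 = 3×1000 + 5×100 + 9×10 + 2 → 3 thousands, 5 hundreds, 9 tens, 2 ones (place-value notation)
3 thousands, 5 hundreds, 9 tens, 2 ones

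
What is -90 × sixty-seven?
Convert sixty-seven (English words) → 67 (decimal)
Compute -90 × 67 = -6030
-6030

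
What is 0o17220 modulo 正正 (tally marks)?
Convert 0o17220 (octal) → 1×4096 + 7×512 + 2×64 + 2×8 = 7824 (decimal)
Convert 正正 (tally marks) → 5 + 5 = 10 (decimal)
Compute 7824 mod 10 = 4
4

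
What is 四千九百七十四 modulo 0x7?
Convert 四千九百七十四 (Chinese numeral) → 4×1000 + 9×100 + 7×10 + 4 = 4974 (decimal)
Convert 0x7 (hexadecimal) → 7 (decimal)
Compute 4974 mod 7 = 4
4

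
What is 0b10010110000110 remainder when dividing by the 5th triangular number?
Convert 0b10010110000110 (binary) → 8192 + 1024 + 256 + 128 + 4 + 2 = 9606 (decimal)
Convert the 5th triangular number (triangular index) → 5×6/2 = 15 (decimal)
Compute 9606 mod 15 = 6
6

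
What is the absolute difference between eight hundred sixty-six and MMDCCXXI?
Convert eight hundred sixty-six (English words) → 8×100 + 66 = 866 (decimal)
Convert MMDCCXXI (Roman numeral) → 1000 + 1000 + 500 + 100 + 100 + 10 + 10 + 1 = 2721 (decimal)
Compute |866 - 2721| = 1855
1855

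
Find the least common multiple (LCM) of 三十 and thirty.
Convert 三十 (Chinese numeral) → 3×10 = 30 (decimal)
Convert thirty (English words) → 30 (decimal)
Compute lcm(30, 30) = 30
30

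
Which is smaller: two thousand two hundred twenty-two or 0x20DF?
Convert two thousand two hundred twenty-two (English words) → 2×1000 + 2×100 + 22 = 2222 (decimal)
Convert 0x20DF (hexadecimal) → 2×4096 + 13×16 + 15 = 8415 (decimal)
Compare 2222 vs 8415: smaller = 2222
2222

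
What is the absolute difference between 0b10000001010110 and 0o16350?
Convert 0b10000001010110 (binary) → 8192 + 64 + 16 + 4 + 2 = 8278 (decimal)
Convert 0o16350 (octal) → 1×4096 + 6×512 + 3×64 + 5×8 = 7400 (decimal)
Compute |8278 - 7400| = 878
878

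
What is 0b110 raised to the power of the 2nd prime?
Convert 0b110 (binary) → 4 + 2 = 6 (decimal)
Convert the 2nd prime (prime index) → 3 (decimal)
Compute 6 ^ 3 = 216
216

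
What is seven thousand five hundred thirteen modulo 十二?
Convert seven thousand five hundred thirteen (English words) → 7×1000 + 5×100 + 13 = 7513 (decimal)
Convert 十二 (Chinese numeral) → 1×10 + 2 = 12 (decimal)
Compute 7513 mod 12 = 1
1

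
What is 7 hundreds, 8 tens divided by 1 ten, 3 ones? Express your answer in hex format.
Convert 7 hundreds, 8 tens (place-value notation) → 7×100 + 8×10 = 780 (decimal)
Convert 1 ten, 3 ones (place-value notation) → 1×10 + 3 = 13 (decimal)
Compute 780 ÷ 13 = 60
Convert 60 (decimal) → 60 = 3×16 + 12 → 0x3C (hexadecimal)
0x3C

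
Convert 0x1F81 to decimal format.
Convert 0x1F81 (hexadecimal) → 1×4096 + 15×256 + 8×16 + 1 = 8065 (decimal)
8065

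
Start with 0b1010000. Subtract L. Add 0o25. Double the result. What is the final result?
Convert 0b1010000 (binary) → 64 + 16 = 80 (decimal)
Start: 80
Convert L (Roman numeral) → 50 (decimal)
80 - 50 = 30
Convert 0o25 (octal) → 2×8 + 5 = 21 (decimal)
30 + 21 = 51
51 × 2 = 102
102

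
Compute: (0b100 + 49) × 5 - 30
Convert 0b100 (binary) → 4 (decimal)
Expression in decimal: (4 + 49) × 5 - 30
Parentheses first: 4 + 49 = 53
Multiply: 53 × 5 = 265
Subtract: 265 - 30 = 235
235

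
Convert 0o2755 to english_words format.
Convert 0o2755 (octal) → 2×512 + 7×64 + 5×8 + 5 = 1517 (decimal)
Convert 1517 (decimal) → 1517 = 1×1000 + 5×100 + 17 → one thousand five hundred seventeen (English words)
one thousand five hundred seventeen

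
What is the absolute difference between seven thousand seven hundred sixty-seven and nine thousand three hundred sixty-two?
Convert seven thousand seven hundred sixty-seven (English words) → 7×1000 + 7×100 + 67 = 7767 (decimal)
Convert nine thousand three hundred sixty-two (English words) → 9×1000 + 3×100 + 62 = 9362 (decimal)
Compute |7767 - 9362| = 1595
1595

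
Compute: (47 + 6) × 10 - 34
Parentheses first: 47 + 6 = 53
Multiply: 53 × 10 = 530
Subtract: 530 - 34 = 496
496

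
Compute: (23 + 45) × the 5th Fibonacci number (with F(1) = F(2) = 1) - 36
Convert the 5th Fibonacci number (with F(1) = F(2) = 1) (Fibonacci index) → 1, 1, 2, 3, 5 → 5 (decimal)
Expression in decimal: (23 + 45) × 5 - 36
Parentheses first: 23 + 45 = 68
Multiply: 68 × 5 = 340
Subtract: 340 - 36 = 304
304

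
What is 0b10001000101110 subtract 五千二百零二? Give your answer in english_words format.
Convert 0b10001000101110 (binary) → 8192 + 512 + 32 + 8 + 4 + 2 = 8750 (decimal)
Convert 五千二百零二 (Chinese numeral) → 5×1000 + 2×100 + 2 = 5202 (decimal)
Compute 8750 - 5202 = 3548
Convert 3548 (decimal) → 3548 = 3×1000 + 5×100 + 48 → three thousand five hundred forty-eight (English words)
three thousand five hundred forty-eight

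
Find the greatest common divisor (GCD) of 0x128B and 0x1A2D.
Convert 0x128B (hexadecimal) → 1×4096 + 2×256 + 8×16 + 11 = 4747 (decimal)
Convert 0x1A2D (hexadecimal) → 1×4096 + 10×256 + 2×16 + 13 = 6701 (decimal)
Compute gcd(4747, 6701) = 1
1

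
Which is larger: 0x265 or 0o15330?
Convert 0x265 (hexadecimal) → 2×256 + 6×16 + 5 = 613 (decimal)
Convert 0o15330 (octal) → 1×4096 + 5×512 + 3×64 + 3×8 = 6872 (decimal)
Compare 613 vs 6872: larger = 6872
6872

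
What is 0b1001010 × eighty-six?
Convert 0b1001010 (binary) → 64 + 8 + 2 = 74 (decimal)
Convert eighty-six (English words) → 86 (decimal)
Compute 74 × 86 = 6364
6364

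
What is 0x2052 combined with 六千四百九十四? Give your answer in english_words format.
Convert 0x2052 (hexadecimal) → 2×4096 + 5×16 + 2 = 8274 (decimal)
Convert 六千四百九十四 (Chinese numeral) → 6×1000 + 4×100 + 9×10 + 4 = 6494 (decimal)
Compute 8274 + 6494 = 14768
Convert 14768 (decimal) → 14768 = 14×1000 + 7×100 + 68 → fourteen thousand seven hundred sixty-eight (English words)
fourteen thousand seven hundred sixty-eight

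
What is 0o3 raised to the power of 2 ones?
Convert 0o3 (octal) → 3 (decimal)
Convert 2 ones (place-value notation) → 2 (decimal)
Compute 3 ^ 2 = 9
9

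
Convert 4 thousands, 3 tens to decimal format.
Convert 4 thousands, 3 tens (place-value notation) → 4×1000 + 3×10 = 4030 (decimal)
4030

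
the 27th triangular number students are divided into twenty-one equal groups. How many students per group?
Convert the 27th triangular number (triangular index) → 27×28/2 = 378 (decimal)
Convert twenty-one (English words) → 21 (decimal)
Compute 378 ÷ 21 = 18
18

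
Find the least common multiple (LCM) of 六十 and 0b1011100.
Convert 六十 (Chinese numeral) → 6×10 = 60 (decimal)
Convert 0b1011100 (binary) → 64 + 16 + 8 + 4 = 92 (decimal)
Compute lcm(60, 92) = 1380
1380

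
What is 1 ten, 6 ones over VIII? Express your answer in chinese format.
Convert 1 ten, 6 ones (place-value notation) → 1×10 + 6 = 16 (decimal)
Convert VIII (Roman numeral) → 5 + 1 + 1 + 1 = 8 (decimal)
Compute 16 ÷ 8 = 2
Convert 2 (decimal) → 二 (Chinese numeral)
二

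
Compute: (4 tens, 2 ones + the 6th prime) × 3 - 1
Convert 4 tens, 2 ones (place-value notation) → 4×10 + 2 = 42 (decimal)
Convert the 6th prime (prime index) → 13 (decimal)
Expression in decimal: (42 + 13) × 3 - 1
Parentheses first: 42 + 13 = 55
Multiply: 55 × 3 = 165
Subtract: 165 - 1 = 164
164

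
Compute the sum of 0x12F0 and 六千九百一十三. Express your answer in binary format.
Convert 0x12F0 (hexadecimal) → 1×4096 + 2×256 + 15×16 = 4848 (decimal)
Convert 六千九百一十三 (Chinese numeral) → 6×1000 + 9×100 + 1×10 + 3 = 6913 (decimal)
Compute 4848 + 6913 = 11761
Convert 11761 (decimal) → 11761 = 8192 + 2048 + 1024 + 256 + 128 + 64 + 32 + 16 + 1 → 0b10110111110001 (binary)
0b10110111110001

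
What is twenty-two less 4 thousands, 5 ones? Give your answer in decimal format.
Convert twenty-two (English words) → 22 (decimal)
Convert 4 thousands, 5 ones (place-value notation) → 4×1000 + 5 = 4005 (decimal)
Compute 22 - 4005 = -3983
-3983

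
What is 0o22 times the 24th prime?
Convert 0o22 (octal) → 2×8 + 2 = 18 (decimal)
Convert the 24th prime (prime index) → 89 (decimal)
Compute 18 × 89 = 1602
1602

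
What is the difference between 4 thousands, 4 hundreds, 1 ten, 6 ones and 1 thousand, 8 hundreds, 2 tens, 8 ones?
Convert 4 thousands, 4 hundreds, 1 ten, 6 ones (place-value notation) → 4×1000 + 4×100 + 1×10 + 6 = 4416 (decimal)
Convert 1 thousand, 8 hundreds, 2 tens, 8 ones (place-value notation) → 1×1000 + 8×100 + 2×10 + 8 = 1828 (decimal)
Difference: |4416 - 1828| = 2588
2588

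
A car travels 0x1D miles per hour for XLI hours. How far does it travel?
Convert 0x1D (hexadecimal) → 1×16 + 13 = 29 (decimal)
Convert XLI (Roman numeral) → 40 + 1 = 41 (decimal)
Compute 29 × 41 = 1189
1189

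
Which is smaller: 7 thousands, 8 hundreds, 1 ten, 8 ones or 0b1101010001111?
Convert 7 thousands, 8 hundreds, 1 ten, 8 ones (place-value notation) → 7×1000 + 8×100 + 1×10 + 8 = 7818 (decimal)
Convert 0b1101010001111 (binary) → 4096 + 2048 + 512 + 128 + 8 + 4 + 2 + 1 = 6799 (decimal)
Compare 7818 vs 6799: smaller = 6799
6799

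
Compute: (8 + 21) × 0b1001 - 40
Convert 0b1001 (binary) → 8 + 1 = 9 (decimal)
Expression in decimal: (8 + 21) × 9 - 40
Parentheses first: 8 + 21 = 29
Multiply: 29 × 9 = 261
Subtract: 261 - 40 = 221
221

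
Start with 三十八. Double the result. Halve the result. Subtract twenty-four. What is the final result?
Convert 三十八 (Chinese numeral) → 3×10 + 8 = 38 (decimal)
Start: 38
38 × 2 = 76
76 ÷ 2 = 38
Convert twenty-four (English words) → 24 (decimal)
38 - 24 = 14
14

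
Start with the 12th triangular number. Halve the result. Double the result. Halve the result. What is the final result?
Convert the 12th triangular number (triangular index) → 12×13/2 = 78 (decimal)
Start: 78
78 ÷ 2 = 39
39 × 2 = 78
78 ÷ 2 = 39
39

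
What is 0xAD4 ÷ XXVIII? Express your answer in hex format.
Convert 0xAD4 (hexadecimal) → 10×256 + 13×16 + 4 = 2772 (decimal)
Convert XXVIII (Roman numeral) → 10 + 10 + 5 + 1 + 1 + 1 = 28 (decimal)
Compute 2772 ÷ 28 = 99
Convert 99 (decimal) → 99 = 6×16 + 3 → 0x63 (hexadecimal)
0x63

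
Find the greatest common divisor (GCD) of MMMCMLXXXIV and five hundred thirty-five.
Convert MMMCMLXXXIV (Roman numeral) → 1000 + 1000 + 1000 + 900 + 50 + 10 + 10 + 10 + 4 = 3984 (decimal)
Convert five hundred thirty-five (English words) → 5×100 + 35 = 535 (decimal)
Compute gcd(3984, 535) = 1
1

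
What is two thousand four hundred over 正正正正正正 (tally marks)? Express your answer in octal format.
Convert two thousand four hundred (English words) → 2×1000 + 4×100 = 2400 (decimal)
Convert 正正正正正正 (tally marks) → 5 + 5 + 5 + 5 + 5 + 5 = 30 (decimal)
Compute 2400 ÷ 30 = 80
Convert 80 (decimal) → 80 = 1×64 + 2×8 → 0o120 (octal)
0o120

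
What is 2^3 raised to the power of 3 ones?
Convert 2^3 (power) → 8 (decimal)
Convert 3 ones (place-value notation) → 3 (decimal)
Compute 8 ^ 3 = 512
512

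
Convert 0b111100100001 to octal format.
Convert 0b111100100001 (binary) → 2048 + 1024 + 512 + 256 + 32 + 1 = 3873 (decimal)
Convert 3873 (decimal) → 3873 = 7×512 + 4×64 + 4×8 + 1 → 0o7441 (octal)
0o7441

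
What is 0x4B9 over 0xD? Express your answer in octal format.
Convert 0x4B9 (hexadecimal) → 4×256 + 11×16 + 9 = 1209 (decimal)
Convert 0xD (hexadecimal) → 13 (decimal)
Compute 1209 ÷ 13 = 93
Convert 93 (decimal) → 93 = 1×64 + 3×8 + 5 → 0o135 (octal)
0o135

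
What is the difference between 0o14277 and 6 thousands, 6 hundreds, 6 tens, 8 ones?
Convert 0o14277 (octal) → 1×4096 + 4×512 + 2×64 + 7×8 + 7 = 6335 (decimal)
Convert 6 thousands, 6 hundreds, 6 tens, 8 ones (place-value notation) → 6×1000 + 6×100 + 6×10 + 8 = 6668 (decimal)
Difference: |6335 - 6668| = 333
333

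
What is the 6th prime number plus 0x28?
The 6th prime number = 13
Convert 0x28 (hexadecimal) → 2×16 + 8 = 40 (decimal)
Compute 13 + 40 = 53
53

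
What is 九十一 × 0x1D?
Convert 九十一 (Chinese numeral) → 9×10 + 1 = 91 (decimal)
Convert 0x1D (hexadecimal) → 1×16 + 13 = 29 (decimal)
Compute 91 × 29 = 2639
2639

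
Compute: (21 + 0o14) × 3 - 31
Convert 0o14 (octal) → 1×8 + 4 = 12 (decimal)
Expression in decimal: (21 + 12) × 3 - 31
Parentheses first: 21 + 12 = 33
Multiply: 33 × 3 = 99
Subtract: 99 - 31 = 68
68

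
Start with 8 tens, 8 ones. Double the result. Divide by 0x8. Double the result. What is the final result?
Convert 8 tens, 8 ones (place-value notation) → 8×10 + 8 = 88 (decimal)
Start: 88
88 × 2 = 176
Convert 0x8 (hexadecimal) → 8 (decimal)
176 ÷ 8 = 22
22 × 2 = 44
44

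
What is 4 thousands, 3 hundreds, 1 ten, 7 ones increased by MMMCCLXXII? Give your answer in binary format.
Convert 4 thousands, 3 hundreds, 1 ten, 7 ones (place-value notation) → 4×1000 + 3×100 + 1×10 + 7 = 4317 (decimal)
Convert MMMCCLXXII (Roman numeral) → 1000 + 1000 + 1000 + 100 + 100 + 50 + 10 + 10 + 1 + 1 = 3272 (decimal)
Compute 4317 + 3272 = 7589
Convert 7589 (decimal) → 7589 = 4096 + 2048 + 1024 + 256 + 128 + 32 + 4 + 1 → 0b1110110100101 (binary)
0b1110110100101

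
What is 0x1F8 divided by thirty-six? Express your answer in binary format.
Convert 0x1F8 (hexadecimal) → 1×256 + 15×16 + 8 = 504 (decimal)
Convert thirty-six (English words) → 36 (decimal)
Compute 504 ÷ 36 = 14
Convert 14 (decimal) → 14 = 8 + 4 + 2 → 0b1110 (binary)
0b1110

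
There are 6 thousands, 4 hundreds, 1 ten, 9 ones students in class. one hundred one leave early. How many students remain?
Convert 6 thousands, 4 hundreds, 1 ten, 9 ones (place-value notation) → 6×1000 + 4×100 + 1×10 + 9 = 6419 (decimal)
Convert one hundred one (English words) → 1×100 + 1 = 101 (decimal)
Compute 6419 - 101 = 6318
6318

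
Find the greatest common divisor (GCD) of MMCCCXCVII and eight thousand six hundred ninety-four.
Convert MMCCCXCVII (Roman numeral) → 1000 + 1000 + 100 + 100 + 100 + 90 + 5 + 1 + 1 = 2397 (decimal)
Convert eight thousand six hundred ninety-four (English words) → 8×1000 + 6×100 + 94 = 8694 (decimal)
Compute gcd(2397, 8694) = 3
3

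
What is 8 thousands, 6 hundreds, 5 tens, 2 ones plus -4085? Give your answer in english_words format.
Convert 8 thousands, 6 hundreds, 5 tens, 2 ones (place-value notation) → 8×1000 + 6×100 + 5×10 + 2 = 8652 (decimal)
Compute 8652 + -4085 = 4567
Convert 4567 (decimal) → 4567 = 4×1000 + 5×100 + 67 → four thousand five hundred sixty-seven (English words)
four thousand five hundred sixty-seven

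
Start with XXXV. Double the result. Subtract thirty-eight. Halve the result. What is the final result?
Convert XXXV (Roman numeral) → 10 + 10 + 10 + 5 = 35 (decimal)
Start: 35
35 × 2 = 70
Convert thirty-eight (English words) → 38 (decimal)
70 - 38 = 32
32 ÷ 2 = 16
16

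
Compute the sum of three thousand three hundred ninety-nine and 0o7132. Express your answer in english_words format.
Convert three thousand three hundred ninety-nine (English words) → 3×1000 + 3×100 + 99 = 3399 (decimal)
Convert 0o7132 (octal) → 7×512 + 1×64 + 3×8 + 2 = 3674 (decimal)
Compute 3399 + 3674 = 7073
Convert 7073 (decimal) → 7073 = 7×1000 + 73 → seven thousand seventy-three (English words)
seven thousand seventy-three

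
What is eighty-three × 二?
Convert eighty-three (English words) → 83 (decimal)
Convert 二 (Chinese numeral) → 2 (decimal)
Compute 83 × 2 = 166
166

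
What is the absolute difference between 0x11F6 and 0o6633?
Convert 0x11F6 (hexadecimal) → 1×4096 + 1×256 + 15×16 + 6 = 4598 (decimal)
Convert 0o6633 (octal) → 6×512 + 6×64 + 3×8 + 3 = 3483 (decimal)
Compute |4598 - 3483| = 1115
1115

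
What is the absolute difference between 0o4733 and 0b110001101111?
Convert 0o4733 (octal) → 4×512 + 7×64 + 3×8 + 3 = 2523 (decimal)
Convert 0b110001101111 (binary) → 2048 + 1024 + 64 + 32 + 8 + 4 + 2 + 1 = 3183 (decimal)
Compute |2523 - 3183| = 660
660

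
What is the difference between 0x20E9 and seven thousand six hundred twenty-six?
Convert 0x20E9 (hexadecimal) → 2×4096 + 14×16 + 9 = 8425 (decimal)
Convert seven thousand six hundred twenty-six (English words) → 7×1000 + 6×100 + 26 = 7626 (decimal)
Difference: |8425 - 7626| = 799
799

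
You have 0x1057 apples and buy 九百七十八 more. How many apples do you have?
Convert 0x1057 (hexadecimal) → 1×4096 + 5×16 + 7 = 4183 (decimal)
Convert 九百七十八 (Chinese numeral) → 9×100 + 7×10 + 8 = 978 (decimal)
Compute 4183 + 978 = 5161
5161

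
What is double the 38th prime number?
The 38th prime number = 163
Compute 163 × 2 = 326
326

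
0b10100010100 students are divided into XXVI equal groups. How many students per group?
Convert 0b10100010100 (binary) → 1024 + 256 + 16 + 4 = 1300 (decimal)
Convert XXVI (Roman numeral) → 10 + 10 + 5 + 1 = 26 (decimal)
Compute 1300 ÷ 26 = 50
50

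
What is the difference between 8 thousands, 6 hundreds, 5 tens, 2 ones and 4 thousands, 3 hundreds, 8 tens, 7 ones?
Convert 8 thousands, 6 hundreds, 5 tens, 2 ones (place-value notation) → 8×1000 + 6×100 + 5×10 + 2 = 8652 (decimal)
Convert 4 thousands, 3 hundreds, 8 tens, 7 ones (place-value notation) → 4×1000 + 3×100 + 8×10 + 7 = 4387 (decimal)
Difference: |8652 - 4387| = 4265
4265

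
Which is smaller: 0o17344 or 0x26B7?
Convert 0o17344 (octal) → 1×4096 + 7×512 + 3×64 + 4×8 + 4 = 7908 (decimal)
Convert 0x26B7 (hexadecimal) → 2×4096 + 6×256 + 11×16 + 7 = 9911 (decimal)
Compare 7908 vs 9911: smaller = 7908
7908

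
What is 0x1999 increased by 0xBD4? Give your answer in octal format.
Convert 0x1999 (hexadecimal) → 1×4096 + 9×256 + 9×16 + 9 = 6553 (decimal)
Convert 0xBD4 (hexadecimal) → 11×256 + 13×16 + 4 = 3028 (decimal)
Compute 6553 + 3028 = 9581
Convert 9581 (decimal) → 9581 = 2×4096 + 2×512 + 5×64 + 5×8 + 5 → 0o22555 (octal)
0o22555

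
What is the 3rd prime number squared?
The 3rd prime number = 5
Compute 5² = 5 × 5 = 25
25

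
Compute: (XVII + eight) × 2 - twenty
Convert XVII (Roman numeral) → 10 + 5 + 1 + 1 = 17 (decimal)
Convert eight (English words) → 8 (decimal)
Convert twenty (English words) → 20 (decimal)
Expression in decimal: (17 + 8) × 2 - 20
Parentheses first: 17 + 8 = 25
Multiply: 25 × 2 = 50
Subtract: 50 - 20 = 30
30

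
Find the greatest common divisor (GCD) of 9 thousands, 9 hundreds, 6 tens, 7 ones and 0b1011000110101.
Convert 9 thousands, 9 hundreds, 6 tens, 7 ones (place-value notation) → 9×1000 + 9×100 + 6×10 + 7 = 9967 (decimal)
Convert 0b1011000110101 (binary) → 4096 + 1024 + 512 + 32 + 16 + 4 + 1 = 5685 (decimal)
Compute gcd(9967, 5685) = 1
1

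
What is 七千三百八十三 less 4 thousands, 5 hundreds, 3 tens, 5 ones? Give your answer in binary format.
Convert 七千三百八十三 (Chinese numeral) → 7×1000 + 3×100 + 8×10 + 3 = 7383 (decimal)
Convert 4 thousands, 5 hundreds, 3 tens, 5 ones (place-value notation) → 4×1000 + 5×100 + 3×10 + 5 = 4535 (decimal)
Compute 7383 - 4535 = 2848
Convert 2848 (decimal) → 2848 = 2048 + 512 + 256 + 32 → 0b101100100000 (binary)
0b101100100000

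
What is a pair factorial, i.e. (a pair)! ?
Convert a pair (colloquial) → 2 (decimal)
Compute 2! = 2
2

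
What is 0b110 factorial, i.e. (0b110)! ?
Convert 0b110 (binary) → 4 + 2 = 6 (decimal)
Compute 6! = 720
720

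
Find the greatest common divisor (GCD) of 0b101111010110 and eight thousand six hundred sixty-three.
Convert 0b101111010110 (binary) → 2048 + 512 + 256 + 128 + 64 + 16 + 4 + 2 = 3030 (decimal)
Convert eight thousand six hundred sixty-three (English words) → 8×1000 + 6×100 + 63 = 8663 (decimal)
Compute gcd(3030, 8663) = 1
1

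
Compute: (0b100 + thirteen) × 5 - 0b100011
Convert 0b100 (binary) → 4 (decimal)
Convert thirteen (English words) → 13 (decimal)
Convert 0b100011 (binary) → 32 + 2 + 1 = 35 (decimal)
Expression in decimal: (4 + 13) × 5 - 35
Parentheses first: 4 + 13 = 17
Multiply: 17 × 5 = 85
Subtract: 85 - 35 = 50
50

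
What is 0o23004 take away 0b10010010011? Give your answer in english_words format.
Convert 0o23004 (octal) → 2×4096 + 3×512 + 4 = 9732 (decimal)
Convert 0b10010010011 (binary) → 1024 + 128 + 16 + 2 + 1 = 1171 (decimal)
Compute 9732 - 1171 = 8561
Convert 8561 (decimal) → 8561 = 8×1000 + 5×100 + 61 → eight thousand five hundred sixty-one (English words)
eight thousand five hundred sixty-one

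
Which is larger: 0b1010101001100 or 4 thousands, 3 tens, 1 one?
Convert 0b1010101001100 (binary) → 4096 + 1024 + 256 + 64 + 8 + 4 = 5452 (decimal)
Convert 4 thousands, 3 tens, 1 one (place-value notation) → 4×1000 + 3×10 + 1 = 4031 (decimal)
Compare 5452 vs 4031: larger = 5452
5452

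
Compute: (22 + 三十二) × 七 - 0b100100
Convert 三十二 (Chinese numeral) → 3×10 + 2 = 32 (decimal)
Convert 七 (Chinese numeral) → 7 (decimal)
Convert 0b100100 (binary) → 32 + 4 = 36 (decimal)
Expression in decimal: (22 + 32) × 7 - 36
Parentheses first: 22 + 32 = 54
Multiply: 54 × 7 = 378
Subtract: 378 - 36 = 342
342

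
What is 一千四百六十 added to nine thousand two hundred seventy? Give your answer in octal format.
Convert 一千四百六十 (Chinese numeral) → 1×1000 + 4×100 + 6×10 = 1460 (decimal)
Convert nine thousand two hundred seventy (English words) → 9×1000 + 2×100 + 70 = 9270 (decimal)
Compute 1460 + 9270 = 10730
Convert 10730 (decimal) → 10730 = 2×4096 + 4×512 + 7×64 + 5×8 + 2 → 0o24752 (octal)
0o24752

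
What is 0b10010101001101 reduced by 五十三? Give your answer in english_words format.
Convert 0b10010101001101 (binary) → 8192 + 1024 + 256 + 64 + 8 + 4 + 1 = 9549 (decimal)
Convert 五十三 (Chinese numeral) → 5×10 + 3 = 53 (decimal)
Compute 9549 - 53 = 9496
Convert 9496 (decimal) → 9496 = 9×1000 + 4×100 + 96 → nine thousand four hundred ninety-six (English words)
nine thousand four hundred ninety-six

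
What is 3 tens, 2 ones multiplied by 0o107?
Convert 3 tens, 2 ones (place-value notation) → 3×10 + 2 = 32 (decimal)
Convert 0o107 (octal) → 1×64 + 7 = 71 (decimal)
Compute 32 × 71 = 2272
2272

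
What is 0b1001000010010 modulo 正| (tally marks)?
Convert 0b1001000010010 (binary) → 4096 + 512 + 16 + 2 = 4626 (decimal)
Convert 正| (tally marks) → 5 + 1 = 6 (decimal)
Compute 4626 mod 6 = 0
0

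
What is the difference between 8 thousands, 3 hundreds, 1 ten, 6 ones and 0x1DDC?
Convert 8 thousands, 3 hundreds, 1 ten, 6 ones (place-value notation) → 8×1000 + 3×100 + 1×10 + 6 = 8316 (decimal)
Convert 0x1DDC (hexadecimal) → 1×4096 + 13×256 + 13×16 + 12 = 7644 (decimal)
Difference: |8316 - 7644| = 672
672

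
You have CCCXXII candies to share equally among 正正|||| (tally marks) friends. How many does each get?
Convert CCCXXII (Roman numeral) → 100 + 100 + 100 + 10 + 10 + 1 + 1 = 322 (decimal)
Convert 正正|||| (tally marks) → 5 + 5 + 4 = 14 (decimal)
Compute 322 ÷ 14 = 23
23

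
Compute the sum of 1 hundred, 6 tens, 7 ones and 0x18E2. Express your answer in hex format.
Convert 1 hundred, 6 tens, 7 ones (place-value notation) → 1×100 + 6×10 + 7 = 167 (decimal)
Convert 0x18E2 (hexadecimal) → 1×4096 + 8×256 + 14×16 + 2 = 6370 (decimal)
Compute 167 + 6370 = 6537
Convert 6537 (decimal) → 6537 = 1×4096 + 9×256 + 8×16 + 9 → 0x1989 (hexadecimal)
0x1989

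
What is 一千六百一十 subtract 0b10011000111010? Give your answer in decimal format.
Convert 一千六百一十 (Chinese numeral) → 1×1000 + 6×100 + 1×10 = 1610 (decimal)
Convert 0b10011000111010 (binary) → 8192 + 1024 + 512 + 32 + 16 + 8 + 2 = 9786 (decimal)
Compute 1610 - 9786 = -8176
-8176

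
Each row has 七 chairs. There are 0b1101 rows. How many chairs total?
Convert 七 (Chinese numeral) → 7 (decimal)
Convert 0b1101 (binary) → 8 + 4 + 1 = 13 (decimal)
Compute 7 × 13 = 91
91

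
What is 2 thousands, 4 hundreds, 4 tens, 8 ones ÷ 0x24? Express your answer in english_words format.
Convert 2 thousands, 4 hundreds, 4 tens, 8 ones (place-value notation) → 2×1000 + 4×100 + 4×10 + 8 = 2448 (decimal)
Convert 0x24 (hexadecimal) → 2×16 + 4 = 36 (decimal)
Compute 2448 ÷ 36 = 68
Convert 68 (decimal) → sixty-eight (English words)
sixty-eight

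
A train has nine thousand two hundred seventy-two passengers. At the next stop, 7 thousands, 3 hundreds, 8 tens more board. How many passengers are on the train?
Convert nine thousand two hundred seventy-two (English words) → 9×1000 + 2×100 + 72 = 9272 (decimal)
Convert 7 thousands, 3 hundreds, 8 tens (place-value notation) → 7×1000 + 3×100 + 8×10 = 7380 (decimal)
Compute 9272 + 7380 = 16652
16652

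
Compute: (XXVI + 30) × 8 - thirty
Convert XXVI (Roman numeral) → 10 + 10 + 5 + 1 = 26 (decimal)
Convert thirty (English words) → 30 (decimal)
Expression in decimal: (26 + 30) × 8 - 30
Parentheses first: 26 + 30 = 56
Multiply: 56 × 8 = 448
Subtract: 448 - 30 = 418
418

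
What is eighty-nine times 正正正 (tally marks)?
Convert eighty-nine (English words) → 89 (decimal)
Convert 正正正 (tally marks) → 5 + 5 + 5 = 15 (decimal)
Compute 89 × 15 = 1335
1335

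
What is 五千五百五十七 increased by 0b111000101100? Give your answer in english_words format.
Convert 五千五百五十七 (Chinese numeral) → 5×1000 + 5×100 + 5×10 + 7 = 5557 (decimal)
Convert 0b111000101100 (binary) → 2048 + 1024 + 512 + 32 + 8 + 4 = 3628 (decimal)
Compute 5557 + 3628 = 9185
Convert 9185 (decimal) → 9185 = 9×1000 + 1×100 + 85 → nine thousand one hundred eighty-five (English words)
nine thousand one hundred eighty-five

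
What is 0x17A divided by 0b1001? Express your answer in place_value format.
Convert 0x17A (hexadecimal) → 1×256 + 7×16 + 10 = 378 (decimal)
Convert 0b1001 (binary) → 8 + 1 = 9 (decimal)
Compute 378 ÷ 9 = 42
Convert 42 (decimal) → 42 = 4×10 + 2 → 4 tens, 2 ones (place-value notation)
4 tens, 2 ones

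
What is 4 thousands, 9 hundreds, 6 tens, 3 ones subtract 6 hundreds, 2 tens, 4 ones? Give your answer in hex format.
Convert 4 thousands, 9 hundreds, 6 tens, 3 ones (place-value notation) → 4×1000 + 9×100 + 6×10 + 3 = 4963 (decimal)
Convert 6 hundreds, 2 tens, 4 ones (place-value notation) → 6×100 + 2×10 + 4 = 624 (decimal)
Compute 4963 - 624 = 4339
Convert 4339 (decimal) → 4339 = 1×4096 + 15×16 + 3 → 0x10F3 (hexadecimal)
0x10F3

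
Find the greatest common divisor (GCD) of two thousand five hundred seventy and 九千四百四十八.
Convert two thousand five hundred seventy (English words) → 2×1000 + 5×100 + 70 = 2570 (decimal)
Convert 九千四百四十八 (Chinese numeral) → 9×1000 + 4×100 + 4×10 + 8 = 9448 (decimal)
Compute gcd(2570, 9448) = 2
2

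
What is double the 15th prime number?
The 15th prime number = 47
Compute 47 × 2 = 94
94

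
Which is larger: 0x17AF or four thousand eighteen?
Convert 0x17AF (hexadecimal) → 1×4096 + 7×256 + 10×16 + 15 = 6063 (decimal)
Convert four thousand eighteen (English words) → 4×1000 + 18 = 4018 (decimal)
Compare 6063 vs 4018: larger = 6063
6063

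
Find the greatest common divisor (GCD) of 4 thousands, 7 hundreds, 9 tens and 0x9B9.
Convert 4 thousands, 7 hundreds, 9 tens (place-value notation) → 4×1000 + 7×100 + 9×10 = 4790 (decimal)
Convert 0x9B9 (hexadecimal) → 9×256 + 11×16 + 9 = 2489 (decimal)
Compute gcd(4790, 2489) = 1
1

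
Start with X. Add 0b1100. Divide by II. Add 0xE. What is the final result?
Convert X (Roman numeral) → 10 (decimal)
Start: 10
Convert 0b1100 (binary) → 8 + 4 = 12 (decimal)
10 + 12 = 22
Convert II (Roman numeral) → 1 + 1 = 2 (decimal)
22 ÷ 2 = 11
Convert 0xE (hexadecimal) → 14 (decimal)
11 + 14 = 25
25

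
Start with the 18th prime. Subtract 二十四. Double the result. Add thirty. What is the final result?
Convert the 18th prime (prime index) → 61 (decimal)
Start: 61
Convert 二十四 (Chinese numeral) → 2×10 + 4 = 24 (decimal)
61 - 24 = 37
37 × 2 = 74
Convert thirty (English words) → 30 (decimal)
74 + 30 = 104
104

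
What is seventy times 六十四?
Convert seventy (English words) → 70 (decimal)
Convert 六十四 (Chinese numeral) → 6×10 + 4 = 64 (decimal)
Compute 70 × 64 = 4480
4480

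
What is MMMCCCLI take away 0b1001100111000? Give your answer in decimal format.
Convert MMMCCCLI (Roman numeral) → 1000 + 1000 + 1000 + 100 + 100 + 100 + 50 + 1 = 3351 (decimal)
Convert 0b1001100111000 (binary) → 4096 + 512 + 256 + 32 + 16 + 8 = 4920 (decimal)
Compute 3351 - 4920 = -1569
-1569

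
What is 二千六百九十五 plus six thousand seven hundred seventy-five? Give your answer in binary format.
Convert 二千六百九十五 (Chinese numeral) → 2×1000 + 6×100 + 9×10 + 5 = 2695 (decimal)
Convert six thousand seven hundred seventy-five (English words) → 6×1000 + 7×100 + 75 = 6775 (decimal)
Compute 2695 + 6775 = 9470
Convert 9470 (decimal) → 9470 = 8192 + 1024 + 128 + 64 + 32 + 16 + 8 + 4 + 2 → 0b10010011111110 (binary)
0b10010011111110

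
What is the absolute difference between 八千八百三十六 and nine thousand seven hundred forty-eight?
Convert 八千八百三十六 (Chinese numeral) → 8×1000 + 8×100 + 3×10 + 6 = 8836 (decimal)
Convert nine thousand seven hundred forty-eight (English words) → 9×1000 + 7×100 + 48 = 9748 (decimal)
Compute |8836 - 9748| = 912
912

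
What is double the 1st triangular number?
The 1st triangular number = 1×2/2 = 1
Compute 1 × 2 = 2
2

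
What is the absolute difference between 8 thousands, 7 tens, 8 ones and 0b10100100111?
Convert 8 thousands, 7 tens, 8 ones (place-value notation) → 8×1000 + 7×10 + 8 = 8078 (decimal)
Convert 0b10100100111 (binary) → 1024 + 256 + 32 + 4 + 2 + 1 = 1319 (decimal)
Compute |8078 - 1319| = 6759
6759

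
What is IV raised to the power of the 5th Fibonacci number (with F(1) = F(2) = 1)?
Convert IV (Roman numeral) → 4 (decimal)
Convert the 5th Fibonacci number (with F(1) = F(2) = 1) (Fibonacci index) → 1, 1, 2, 3, 5 → 5 (decimal)
Compute 4 ^ 5 = 1024
1024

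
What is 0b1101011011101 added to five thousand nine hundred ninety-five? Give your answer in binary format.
Convert 0b1101011011101 (binary) → 4096 + 2048 + 512 + 128 + 64 + 16 + 8 + 4 + 1 = 6877 (decimal)
Convert five thousand nine hundred ninety-five (English words) → 5×1000 + 9×100 + 95 = 5995 (decimal)
Compute 6877 + 5995 = 12872
Convert 12872 (decimal) → 12872 = 8192 + 4096 + 512 + 64 + 8 → 0b11001001001000 (binary)
0b11001001001000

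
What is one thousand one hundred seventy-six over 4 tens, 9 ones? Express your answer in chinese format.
Convert one thousand one hundred seventy-six (English words) → 1×1000 + 1×100 + 76 = 1176 (decimal)
Convert 4 tens, 9 ones (place-value notation) → 4×10 + 9 = 49 (decimal)
Compute 1176 ÷ 49 = 24
Convert 24 (decimal) → 24 = 2×10 + 4 → 二十四 (Chinese numeral)
二十四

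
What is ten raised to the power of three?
Convert ten (English words) → 10 (decimal)
Convert three (English words) → 3 (decimal)
Compute 10 ^ 3 = 1000
1000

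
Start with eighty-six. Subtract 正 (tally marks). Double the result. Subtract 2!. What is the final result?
Convert eighty-six (English words) → 86 (decimal)
Start: 86
Convert 正 (tally marks) → 5 (decimal)
86 - 5 = 81
81 × 2 = 162
Convert 2! (factorial) → 2 (decimal)
162 - 2 = 160
160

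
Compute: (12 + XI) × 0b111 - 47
Convert XI (Roman numeral) → 10 + 1 = 11 (decimal)
Convert 0b111 (binary) → 4 + 2 + 1 = 7 (decimal)
Expression in decimal: (12 + 11) × 7 - 47
Parentheses first: 12 + 11 = 23
Multiply: 23 × 7 = 161
Subtract: 161 - 47 = 114
114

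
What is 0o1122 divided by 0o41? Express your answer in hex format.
Convert 0o1122 (octal) → 1×512 + 1×64 + 2×8 + 2 = 594 (decimal)
Convert 0o41 (octal) → 4×8 + 1 = 33 (decimal)
Compute 594 ÷ 33 = 18
Convert 18 (decimal) → 18 = 1×16 + 2 → 0x12 (hexadecimal)
0x12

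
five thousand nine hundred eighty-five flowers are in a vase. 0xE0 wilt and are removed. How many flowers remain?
Convert five thousand nine hundred eighty-five (English words) → 5×1000 + 9×100 + 85 = 5985 (decimal)
Convert 0xE0 (hexadecimal) → 14×16 = 224 (decimal)
Compute 5985 - 224 = 5761
5761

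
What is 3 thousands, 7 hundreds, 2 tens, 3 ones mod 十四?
Convert 3 thousands, 7 hundreds, 2 tens, 3 ones (place-value notation) → 3×1000 + 7×100 + 2×10 + 3 = 3723 (decimal)
Convert 十四 (Chinese numeral) → 1×10 + 4 = 14 (decimal)
Compute 3723 mod 14 = 13
13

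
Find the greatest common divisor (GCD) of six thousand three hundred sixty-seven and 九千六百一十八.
Convert six thousand three hundred sixty-seven (English words) → 6×1000 + 3×100 + 67 = 6367 (decimal)
Convert 九千六百一十八 (Chinese numeral) → 9×1000 + 6×100 + 1×10 + 8 = 9618 (decimal)
Compute gcd(6367, 9618) = 1
1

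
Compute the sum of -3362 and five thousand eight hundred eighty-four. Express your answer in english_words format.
Convert five thousand eight hundred eighty-four (English words) → 5×1000 + 8×100 + 84 = 5884 (decimal)
Compute -3362 + 5884 = 2522
Convert 2522 (decimal) → 2522 = 2×1000 + 5×100 + 22 → two thousand five hundred twenty-two (English words)
two thousand five hundred twenty-two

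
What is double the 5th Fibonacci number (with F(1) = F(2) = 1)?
The 5th Fibonacci number (with F(1) = F(2) = 1): 1, 1, 2, 3, 5 → 5
Compute 5 × 2 = 10
10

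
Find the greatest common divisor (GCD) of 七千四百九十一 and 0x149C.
Convert 七千四百九十一 (Chinese numeral) → 7×1000 + 4×100 + 9×10 + 1 = 7491 (decimal)
Convert 0x149C (hexadecimal) → 1×4096 + 4×256 + 9×16 + 12 = 5276 (decimal)
Compute gcd(7491, 5276) = 1
1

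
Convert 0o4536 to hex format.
Convert 0o4536 (octal) → 4×512 + 5×64 + 3×8 + 6 = 2398 (decimal)
Convert 2398 (decimal) → 2398 = 9×256 + 5×16 + 14 → 0x95E (hexadecimal)
0x95E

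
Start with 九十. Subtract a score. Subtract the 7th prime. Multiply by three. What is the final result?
Convert 九十 (Chinese numeral) → 9×10 = 90 (decimal)
Start: 90
Convert a score (colloquial) → 20 (decimal)
90 - 20 = 70
Convert the 7th prime (prime index) → 17 (decimal)
70 - 17 = 53
Convert three (English words) → 3 (decimal)
53 × 3 = 159
159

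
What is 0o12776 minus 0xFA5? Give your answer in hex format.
Convert 0o12776 (octal) → 1×4096 + 2×512 + 7×64 + 7×8 + 6 = 5630 (decimal)
Convert 0xFA5 (hexadecimal) → 15×256 + 10×16 + 5 = 4005 (decimal)
Compute 5630 - 4005 = 1625
Convert 1625 (decimal) → 1625 = 6×256 + 5×16 + 9 → 0x659 (hexadecimal)
0x659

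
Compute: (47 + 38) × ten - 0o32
Convert ten (English words) → 10 (decimal)
Convert 0o32 (octal) → 3×8 + 2 = 26 (decimal)
Expression in decimal: (47 + 38) × 10 - 26
Parentheses first: 47 + 38 = 85
Multiply: 85 × 10 = 850
Subtract: 850 - 26 = 824
824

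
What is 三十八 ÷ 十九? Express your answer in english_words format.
Convert 三十八 (Chinese numeral) → 3×10 + 8 = 38 (decimal)
Convert 十九 (Chinese numeral) → 1×10 + 9 = 19 (decimal)
Compute 38 ÷ 19 = 2
Convert 2 (decimal) → two (English words)
two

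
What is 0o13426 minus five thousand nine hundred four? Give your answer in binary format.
Convert 0o13426 (octal) → 1×4096 + 3×512 + 4×64 + 2×8 + 6 = 5910 (decimal)
Convert five thousand nine hundred four (English words) → 5×1000 + 9×100 + 4 = 5904 (decimal)
Compute 5910 - 5904 = 6
Convert 6 (decimal) → 6 = 4 + 2 → 0b110 (binary)
0b110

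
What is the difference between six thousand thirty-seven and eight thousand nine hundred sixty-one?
Convert six thousand thirty-seven (English words) → 6×1000 + 37 = 6037 (decimal)
Convert eight thousand nine hundred sixty-one (English words) → 8×1000 + 9×100 + 61 = 8961 (decimal)
Difference: |6037 - 8961| = 2924
2924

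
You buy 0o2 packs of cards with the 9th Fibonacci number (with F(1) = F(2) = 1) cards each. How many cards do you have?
Convert the 9th Fibonacci number (with F(1) = F(2) = 1) (Fibonacci index) → 1, 1, 2, 3, 5, 8, 13, 21, 34 → 34 (decimal)
Convert 0o2 (octal) → 2 (decimal)
Compute 34 × 2 = 68
68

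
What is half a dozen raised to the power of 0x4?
Convert half a dozen (colloquial) → 6 (decimal)
Convert 0x4 (hexadecimal) → 4 (decimal)
Compute 6 ^ 4 = 1296
1296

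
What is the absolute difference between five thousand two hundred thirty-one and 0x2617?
Convert five thousand two hundred thirty-one (English words) → 5×1000 + 2×100 + 31 = 5231 (decimal)
Convert 0x2617 (hexadecimal) → 2×4096 + 6×256 + 1×16 + 7 = 9751 (decimal)
Compute |5231 - 9751| = 4520
4520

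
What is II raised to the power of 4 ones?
Convert II (Roman numeral) → 1 + 1 = 2 (decimal)
Convert 4 ones (place-value notation) → 4 (decimal)
Compute 2 ^ 4 = 16
16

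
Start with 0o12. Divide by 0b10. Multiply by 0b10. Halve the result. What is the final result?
Convert 0o12 (octal) → 1×8 + 2 = 10 (decimal)
Start: 10
Convert 0b10 (binary) → 2 (decimal)
10 ÷ 2 = 5
Convert 0b10 (binary) → 2 (decimal)
5 × 2 = 10
10 ÷ 2 = 5
5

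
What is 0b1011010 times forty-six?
Convert 0b1011010 (binary) → 64 + 16 + 8 + 2 = 90 (decimal)
Convert forty-six (English words) → 46 (decimal)
Compute 90 × 46 = 4140
4140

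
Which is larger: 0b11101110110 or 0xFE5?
Convert 0b11101110110 (binary) → 1024 + 512 + 256 + 64 + 32 + 16 + 4 + 2 = 1910 (decimal)
Convert 0xFE5 (hexadecimal) → 15×256 + 14×16 + 5 = 4069 (decimal)
Compare 1910 vs 4069: larger = 4069
4069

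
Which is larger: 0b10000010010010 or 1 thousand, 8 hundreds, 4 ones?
Convert 0b10000010010010 (binary) → 8192 + 128 + 16 + 2 = 8338 (decimal)
Convert 1 thousand, 8 hundreds, 4 ones (place-value notation) → 1×1000 + 8×100 + 4 = 1804 (decimal)
Compare 8338 vs 1804: larger = 8338
8338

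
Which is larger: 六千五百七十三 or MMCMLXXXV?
Convert 六千五百七十三 (Chinese numeral) → 6×1000 + 5×100 + 7×10 + 3 = 6573 (decimal)
Convert MMCMLXXXV (Roman numeral) → 1000 + 1000 + 900 + 50 + 10 + 10 + 10 + 5 = 2985 (decimal)
Compare 6573 vs 2985: larger = 6573
6573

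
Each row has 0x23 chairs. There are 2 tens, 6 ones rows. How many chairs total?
Convert 0x23 (hexadecimal) → 2×16 + 3 = 35 (decimal)
Convert 2 tens, 6 ones (place-value notation) → 2×10 + 6 = 26 (decimal)
Compute 35 × 26 = 910
910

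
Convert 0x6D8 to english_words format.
Convert 0x6D8 (hexadecimal) → 6×256 + 13×16 + 8 = 1752 (decimal)
Convert 1752 (decimal) → 1752 = 1×1000 + 7×100 + 52 → one thousand seven hundred fifty-two (English words)
one thousand seven hundred fifty-two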